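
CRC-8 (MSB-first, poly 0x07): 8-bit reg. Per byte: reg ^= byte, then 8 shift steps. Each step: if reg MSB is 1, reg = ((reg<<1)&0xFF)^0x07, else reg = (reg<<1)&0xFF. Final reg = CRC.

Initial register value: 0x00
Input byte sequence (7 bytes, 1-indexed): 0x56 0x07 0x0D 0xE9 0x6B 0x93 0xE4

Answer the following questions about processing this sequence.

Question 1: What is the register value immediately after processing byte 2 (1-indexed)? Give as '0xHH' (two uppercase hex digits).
Answer: 0x67

Derivation:
After byte 1 (0x56): reg=0xA5
After byte 2 (0x07): reg=0x67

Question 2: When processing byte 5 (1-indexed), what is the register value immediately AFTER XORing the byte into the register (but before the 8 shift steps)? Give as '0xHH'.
Register before byte 5: 0xE6
Byte 5: 0x6B
0xE6 XOR 0x6B = 0x8D

Answer: 0x8D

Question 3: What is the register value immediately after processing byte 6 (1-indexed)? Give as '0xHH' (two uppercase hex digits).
Answer: 0xAF

Derivation:
After byte 1 (0x56): reg=0xA5
After byte 2 (0x07): reg=0x67
After byte 3 (0x0D): reg=0x11
After byte 4 (0xE9): reg=0xE6
After byte 5 (0x6B): reg=0xAA
After byte 6 (0x93): reg=0xAF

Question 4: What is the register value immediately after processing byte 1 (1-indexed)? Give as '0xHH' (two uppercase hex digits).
Answer: 0xA5

Derivation:
After byte 1 (0x56): reg=0xA5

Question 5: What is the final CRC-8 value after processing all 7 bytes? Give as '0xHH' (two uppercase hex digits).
After byte 1 (0x56): reg=0xA5
After byte 2 (0x07): reg=0x67
After byte 3 (0x0D): reg=0x11
After byte 4 (0xE9): reg=0xE6
After byte 5 (0x6B): reg=0xAA
After byte 6 (0x93): reg=0xAF
After byte 7 (0xE4): reg=0xF6

Answer: 0xF6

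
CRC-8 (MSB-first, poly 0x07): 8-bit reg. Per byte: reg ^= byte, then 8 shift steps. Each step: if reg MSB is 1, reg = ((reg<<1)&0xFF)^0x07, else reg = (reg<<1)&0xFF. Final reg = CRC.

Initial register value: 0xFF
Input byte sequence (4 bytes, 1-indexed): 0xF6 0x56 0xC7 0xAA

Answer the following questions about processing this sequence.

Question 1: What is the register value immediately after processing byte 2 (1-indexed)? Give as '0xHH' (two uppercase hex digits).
Answer: 0x18

Derivation:
After byte 1 (0xF6): reg=0x3F
After byte 2 (0x56): reg=0x18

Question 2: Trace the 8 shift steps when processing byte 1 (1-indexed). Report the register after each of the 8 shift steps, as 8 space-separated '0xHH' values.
Answer: 0x12 0x24 0x48 0x90 0x27 0x4E 0x9C 0x3F

Derivation:
Register before byte 1: 0xFF
After XOR with byte 0xF6: 0x09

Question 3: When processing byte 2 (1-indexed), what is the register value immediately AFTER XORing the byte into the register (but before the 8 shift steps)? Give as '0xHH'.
Register before byte 2: 0x3F
Byte 2: 0x56
0x3F XOR 0x56 = 0x69

Answer: 0x69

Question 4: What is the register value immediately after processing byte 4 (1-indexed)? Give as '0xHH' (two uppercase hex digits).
Answer: 0x26

Derivation:
After byte 1 (0xF6): reg=0x3F
After byte 2 (0x56): reg=0x18
After byte 3 (0xC7): reg=0x13
After byte 4 (0xAA): reg=0x26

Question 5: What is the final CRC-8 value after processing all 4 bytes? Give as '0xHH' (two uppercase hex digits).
Answer: 0x26

Derivation:
After byte 1 (0xF6): reg=0x3F
After byte 2 (0x56): reg=0x18
After byte 3 (0xC7): reg=0x13
After byte 4 (0xAA): reg=0x26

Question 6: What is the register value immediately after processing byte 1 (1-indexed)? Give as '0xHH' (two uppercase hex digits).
Answer: 0x3F

Derivation:
After byte 1 (0xF6): reg=0x3F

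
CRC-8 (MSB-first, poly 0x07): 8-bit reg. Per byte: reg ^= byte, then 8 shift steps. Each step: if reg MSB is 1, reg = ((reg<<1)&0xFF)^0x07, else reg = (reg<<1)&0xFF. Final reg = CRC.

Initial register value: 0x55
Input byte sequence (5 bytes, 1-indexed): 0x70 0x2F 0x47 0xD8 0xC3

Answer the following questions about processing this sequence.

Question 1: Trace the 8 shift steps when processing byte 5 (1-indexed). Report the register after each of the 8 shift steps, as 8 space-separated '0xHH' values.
After byte 1 (0x70): reg=0xFB
After byte 2 (0x2F): reg=0x22
After byte 3 (0x47): reg=0x3C
After byte 4 (0xD8): reg=0xB2
Register before byte 5: 0xB2
After XOR with byte 0xC3: 0x71

Answer: 0xE2 0xC3 0x81 0x05 0x0A 0x14 0x28 0x50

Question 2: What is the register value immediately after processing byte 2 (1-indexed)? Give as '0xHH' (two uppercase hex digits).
After byte 1 (0x70): reg=0xFB
After byte 2 (0x2F): reg=0x22

Answer: 0x22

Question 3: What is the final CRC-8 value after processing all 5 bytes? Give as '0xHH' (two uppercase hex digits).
After byte 1 (0x70): reg=0xFB
After byte 2 (0x2F): reg=0x22
After byte 3 (0x47): reg=0x3C
After byte 4 (0xD8): reg=0xB2
After byte 5 (0xC3): reg=0x50

Answer: 0x50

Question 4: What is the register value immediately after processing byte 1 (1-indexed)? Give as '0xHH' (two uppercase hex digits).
Answer: 0xFB

Derivation:
After byte 1 (0x70): reg=0xFB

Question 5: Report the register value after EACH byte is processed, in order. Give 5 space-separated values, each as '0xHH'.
0xFB 0x22 0x3C 0xB2 0x50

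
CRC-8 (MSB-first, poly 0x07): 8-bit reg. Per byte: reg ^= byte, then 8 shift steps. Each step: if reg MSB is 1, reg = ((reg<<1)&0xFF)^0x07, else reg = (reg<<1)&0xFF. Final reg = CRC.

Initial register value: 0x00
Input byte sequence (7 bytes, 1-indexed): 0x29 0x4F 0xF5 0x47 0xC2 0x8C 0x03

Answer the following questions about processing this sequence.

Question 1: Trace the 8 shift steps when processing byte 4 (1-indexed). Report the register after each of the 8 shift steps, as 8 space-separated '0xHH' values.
After byte 1 (0x29): reg=0xDF
After byte 2 (0x4F): reg=0xF9
After byte 3 (0xF5): reg=0x24
Register before byte 4: 0x24
After XOR with byte 0x47: 0x63

Answer: 0xC6 0x8B 0x11 0x22 0x44 0x88 0x17 0x2E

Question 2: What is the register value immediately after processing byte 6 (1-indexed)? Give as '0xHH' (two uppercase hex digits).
After byte 1 (0x29): reg=0xDF
After byte 2 (0x4F): reg=0xF9
After byte 3 (0xF5): reg=0x24
After byte 4 (0x47): reg=0x2E
After byte 5 (0xC2): reg=0x8A
After byte 6 (0x8C): reg=0x12

Answer: 0x12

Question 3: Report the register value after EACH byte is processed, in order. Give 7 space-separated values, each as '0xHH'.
0xDF 0xF9 0x24 0x2E 0x8A 0x12 0x77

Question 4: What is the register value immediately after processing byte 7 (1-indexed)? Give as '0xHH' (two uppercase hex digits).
After byte 1 (0x29): reg=0xDF
After byte 2 (0x4F): reg=0xF9
After byte 3 (0xF5): reg=0x24
After byte 4 (0x47): reg=0x2E
After byte 5 (0xC2): reg=0x8A
After byte 6 (0x8C): reg=0x12
After byte 7 (0x03): reg=0x77

Answer: 0x77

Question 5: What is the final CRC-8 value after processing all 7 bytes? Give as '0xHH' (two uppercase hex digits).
Answer: 0x77

Derivation:
After byte 1 (0x29): reg=0xDF
After byte 2 (0x4F): reg=0xF9
After byte 3 (0xF5): reg=0x24
After byte 4 (0x47): reg=0x2E
After byte 5 (0xC2): reg=0x8A
After byte 6 (0x8C): reg=0x12
After byte 7 (0x03): reg=0x77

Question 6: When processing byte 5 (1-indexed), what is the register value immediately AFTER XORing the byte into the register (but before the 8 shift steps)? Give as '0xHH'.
Register before byte 5: 0x2E
Byte 5: 0xC2
0x2E XOR 0xC2 = 0xEC

Answer: 0xEC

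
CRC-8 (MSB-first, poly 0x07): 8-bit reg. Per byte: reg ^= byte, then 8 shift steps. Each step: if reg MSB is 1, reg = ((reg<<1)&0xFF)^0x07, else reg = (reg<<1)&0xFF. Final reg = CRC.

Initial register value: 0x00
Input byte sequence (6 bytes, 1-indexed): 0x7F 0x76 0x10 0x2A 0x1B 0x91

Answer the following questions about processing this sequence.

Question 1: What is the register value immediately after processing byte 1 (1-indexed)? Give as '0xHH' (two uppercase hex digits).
Answer: 0x7A

Derivation:
After byte 1 (0x7F): reg=0x7A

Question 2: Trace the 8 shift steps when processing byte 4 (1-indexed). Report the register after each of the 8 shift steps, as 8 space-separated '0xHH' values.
Answer: 0x4B 0x96 0x2B 0x56 0xAC 0x5F 0xBE 0x7B

Derivation:
After byte 1 (0x7F): reg=0x7A
After byte 2 (0x76): reg=0x24
After byte 3 (0x10): reg=0x8C
Register before byte 4: 0x8C
After XOR with byte 0x2A: 0xA6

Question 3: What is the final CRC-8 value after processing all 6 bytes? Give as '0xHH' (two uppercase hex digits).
After byte 1 (0x7F): reg=0x7A
After byte 2 (0x76): reg=0x24
After byte 3 (0x10): reg=0x8C
After byte 4 (0x2A): reg=0x7B
After byte 5 (0x1B): reg=0x27
After byte 6 (0x91): reg=0x0B

Answer: 0x0B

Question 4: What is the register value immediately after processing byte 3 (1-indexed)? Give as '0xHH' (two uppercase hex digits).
Answer: 0x8C

Derivation:
After byte 1 (0x7F): reg=0x7A
After byte 2 (0x76): reg=0x24
After byte 3 (0x10): reg=0x8C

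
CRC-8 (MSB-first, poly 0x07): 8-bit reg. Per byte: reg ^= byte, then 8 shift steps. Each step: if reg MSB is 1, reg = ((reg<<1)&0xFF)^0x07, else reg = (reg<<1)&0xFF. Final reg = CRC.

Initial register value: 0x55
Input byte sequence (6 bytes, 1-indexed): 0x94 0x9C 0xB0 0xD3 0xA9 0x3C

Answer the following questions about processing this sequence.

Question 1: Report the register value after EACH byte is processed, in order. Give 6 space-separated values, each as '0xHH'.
0x49 0x25 0xE2 0x97 0xBA 0x9B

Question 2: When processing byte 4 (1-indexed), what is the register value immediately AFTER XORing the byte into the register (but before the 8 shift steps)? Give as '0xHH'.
Answer: 0x31

Derivation:
Register before byte 4: 0xE2
Byte 4: 0xD3
0xE2 XOR 0xD3 = 0x31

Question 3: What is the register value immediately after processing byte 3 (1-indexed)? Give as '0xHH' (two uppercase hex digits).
After byte 1 (0x94): reg=0x49
After byte 2 (0x9C): reg=0x25
After byte 3 (0xB0): reg=0xE2

Answer: 0xE2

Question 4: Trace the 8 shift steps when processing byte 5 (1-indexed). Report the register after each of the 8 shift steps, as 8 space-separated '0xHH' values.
Answer: 0x7C 0xF8 0xF7 0xE9 0xD5 0xAD 0x5D 0xBA

Derivation:
After byte 1 (0x94): reg=0x49
After byte 2 (0x9C): reg=0x25
After byte 3 (0xB0): reg=0xE2
After byte 4 (0xD3): reg=0x97
Register before byte 5: 0x97
After XOR with byte 0xA9: 0x3E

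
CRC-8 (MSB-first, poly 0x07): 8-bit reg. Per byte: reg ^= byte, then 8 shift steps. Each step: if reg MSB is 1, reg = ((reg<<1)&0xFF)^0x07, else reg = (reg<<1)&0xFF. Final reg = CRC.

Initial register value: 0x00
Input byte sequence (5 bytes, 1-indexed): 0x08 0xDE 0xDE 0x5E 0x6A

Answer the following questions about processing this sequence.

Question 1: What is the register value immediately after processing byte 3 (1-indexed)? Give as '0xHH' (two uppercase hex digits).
Answer: 0x29

Derivation:
After byte 1 (0x08): reg=0x38
After byte 2 (0xDE): reg=0xBC
After byte 3 (0xDE): reg=0x29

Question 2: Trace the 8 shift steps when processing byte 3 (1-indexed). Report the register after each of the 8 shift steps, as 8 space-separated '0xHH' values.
After byte 1 (0x08): reg=0x38
After byte 2 (0xDE): reg=0xBC
Register before byte 3: 0xBC
After XOR with byte 0xDE: 0x62

Answer: 0xC4 0x8F 0x19 0x32 0x64 0xC8 0x97 0x29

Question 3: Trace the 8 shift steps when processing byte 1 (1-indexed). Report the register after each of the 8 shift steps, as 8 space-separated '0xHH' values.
Register before byte 1: 0x00
After XOR with byte 0x08: 0x08

Answer: 0x10 0x20 0x40 0x80 0x07 0x0E 0x1C 0x38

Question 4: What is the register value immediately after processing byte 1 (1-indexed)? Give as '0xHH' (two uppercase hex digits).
After byte 1 (0x08): reg=0x38

Answer: 0x38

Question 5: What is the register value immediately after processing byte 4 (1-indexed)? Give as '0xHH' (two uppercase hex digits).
Answer: 0x42

Derivation:
After byte 1 (0x08): reg=0x38
After byte 2 (0xDE): reg=0xBC
After byte 3 (0xDE): reg=0x29
After byte 4 (0x5E): reg=0x42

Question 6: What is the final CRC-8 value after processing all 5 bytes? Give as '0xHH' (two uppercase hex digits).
After byte 1 (0x08): reg=0x38
After byte 2 (0xDE): reg=0xBC
After byte 3 (0xDE): reg=0x29
After byte 4 (0x5E): reg=0x42
After byte 5 (0x6A): reg=0xD8

Answer: 0xD8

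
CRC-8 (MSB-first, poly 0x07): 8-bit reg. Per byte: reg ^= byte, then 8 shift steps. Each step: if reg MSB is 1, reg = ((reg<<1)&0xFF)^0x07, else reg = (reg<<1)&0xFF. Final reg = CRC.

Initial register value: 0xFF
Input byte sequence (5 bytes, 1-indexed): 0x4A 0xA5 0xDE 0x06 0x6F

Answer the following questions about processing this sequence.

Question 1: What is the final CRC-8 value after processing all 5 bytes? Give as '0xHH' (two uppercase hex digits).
After byte 1 (0x4A): reg=0x02
After byte 2 (0xA5): reg=0x7C
After byte 3 (0xDE): reg=0x67
After byte 4 (0x06): reg=0x20
After byte 5 (0x6F): reg=0xEA

Answer: 0xEA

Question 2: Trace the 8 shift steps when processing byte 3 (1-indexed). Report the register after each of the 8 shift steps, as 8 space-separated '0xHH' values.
Answer: 0x43 0x86 0x0B 0x16 0x2C 0x58 0xB0 0x67

Derivation:
After byte 1 (0x4A): reg=0x02
After byte 2 (0xA5): reg=0x7C
Register before byte 3: 0x7C
After XOR with byte 0xDE: 0xA2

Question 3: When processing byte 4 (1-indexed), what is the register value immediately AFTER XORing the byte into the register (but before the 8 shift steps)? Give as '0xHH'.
Register before byte 4: 0x67
Byte 4: 0x06
0x67 XOR 0x06 = 0x61

Answer: 0x61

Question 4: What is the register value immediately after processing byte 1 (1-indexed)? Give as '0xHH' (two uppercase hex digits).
After byte 1 (0x4A): reg=0x02

Answer: 0x02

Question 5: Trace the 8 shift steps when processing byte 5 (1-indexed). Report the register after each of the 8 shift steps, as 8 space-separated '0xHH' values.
After byte 1 (0x4A): reg=0x02
After byte 2 (0xA5): reg=0x7C
After byte 3 (0xDE): reg=0x67
After byte 4 (0x06): reg=0x20
Register before byte 5: 0x20
After XOR with byte 0x6F: 0x4F

Answer: 0x9E 0x3B 0x76 0xEC 0xDF 0xB9 0x75 0xEA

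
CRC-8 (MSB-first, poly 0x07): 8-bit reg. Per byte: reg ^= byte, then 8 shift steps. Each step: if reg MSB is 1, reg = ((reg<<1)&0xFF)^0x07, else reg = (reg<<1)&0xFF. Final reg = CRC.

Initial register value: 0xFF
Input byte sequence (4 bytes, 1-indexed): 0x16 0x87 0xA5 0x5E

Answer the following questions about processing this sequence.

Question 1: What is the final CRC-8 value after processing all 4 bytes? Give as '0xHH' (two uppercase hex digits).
After byte 1 (0x16): reg=0x91
After byte 2 (0x87): reg=0x62
After byte 3 (0xA5): reg=0x5B
After byte 4 (0x5E): reg=0x1B

Answer: 0x1B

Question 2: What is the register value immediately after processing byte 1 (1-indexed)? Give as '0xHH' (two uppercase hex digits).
Answer: 0x91

Derivation:
After byte 1 (0x16): reg=0x91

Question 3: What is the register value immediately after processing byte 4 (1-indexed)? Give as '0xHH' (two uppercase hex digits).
Answer: 0x1B

Derivation:
After byte 1 (0x16): reg=0x91
After byte 2 (0x87): reg=0x62
After byte 3 (0xA5): reg=0x5B
After byte 4 (0x5E): reg=0x1B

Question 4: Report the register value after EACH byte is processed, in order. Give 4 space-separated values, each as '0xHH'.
0x91 0x62 0x5B 0x1B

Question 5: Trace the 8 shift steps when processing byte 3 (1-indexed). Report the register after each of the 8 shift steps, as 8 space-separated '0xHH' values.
Answer: 0x89 0x15 0x2A 0x54 0xA8 0x57 0xAE 0x5B

Derivation:
After byte 1 (0x16): reg=0x91
After byte 2 (0x87): reg=0x62
Register before byte 3: 0x62
After XOR with byte 0xA5: 0xC7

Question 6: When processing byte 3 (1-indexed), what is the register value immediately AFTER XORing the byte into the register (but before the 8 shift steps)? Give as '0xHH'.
Answer: 0xC7

Derivation:
Register before byte 3: 0x62
Byte 3: 0xA5
0x62 XOR 0xA5 = 0xC7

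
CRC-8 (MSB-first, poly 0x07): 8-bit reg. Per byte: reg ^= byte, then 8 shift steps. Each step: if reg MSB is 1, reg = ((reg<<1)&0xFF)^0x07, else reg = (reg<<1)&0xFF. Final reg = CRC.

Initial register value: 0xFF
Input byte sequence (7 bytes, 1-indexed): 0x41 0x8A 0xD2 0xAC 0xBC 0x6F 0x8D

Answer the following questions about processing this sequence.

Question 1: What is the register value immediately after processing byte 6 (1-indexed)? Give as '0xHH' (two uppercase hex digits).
After byte 1 (0x41): reg=0x33
After byte 2 (0x8A): reg=0x26
After byte 3 (0xD2): reg=0xC2
After byte 4 (0xAC): reg=0x0D
After byte 5 (0xBC): reg=0x1E
After byte 6 (0x6F): reg=0x50

Answer: 0x50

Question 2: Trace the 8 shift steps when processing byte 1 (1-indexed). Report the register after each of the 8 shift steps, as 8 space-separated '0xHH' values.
Answer: 0x7B 0xF6 0xEB 0xD1 0xA5 0x4D 0x9A 0x33

Derivation:
Register before byte 1: 0xFF
After XOR with byte 0x41: 0xBE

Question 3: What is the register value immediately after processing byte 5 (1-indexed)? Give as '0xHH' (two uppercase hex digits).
Answer: 0x1E

Derivation:
After byte 1 (0x41): reg=0x33
After byte 2 (0x8A): reg=0x26
After byte 3 (0xD2): reg=0xC2
After byte 4 (0xAC): reg=0x0D
After byte 5 (0xBC): reg=0x1E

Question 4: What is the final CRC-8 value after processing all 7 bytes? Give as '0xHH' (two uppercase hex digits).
Answer: 0x1D

Derivation:
After byte 1 (0x41): reg=0x33
After byte 2 (0x8A): reg=0x26
After byte 3 (0xD2): reg=0xC2
After byte 4 (0xAC): reg=0x0D
After byte 5 (0xBC): reg=0x1E
After byte 6 (0x6F): reg=0x50
After byte 7 (0x8D): reg=0x1D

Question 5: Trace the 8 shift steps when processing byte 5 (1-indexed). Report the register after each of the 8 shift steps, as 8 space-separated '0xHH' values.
Answer: 0x65 0xCA 0x93 0x21 0x42 0x84 0x0F 0x1E

Derivation:
After byte 1 (0x41): reg=0x33
After byte 2 (0x8A): reg=0x26
After byte 3 (0xD2): reg=0xC2
After byte 4 (0xAC): reg=0x0D
Register before byte 5: 0x0D
After XOR with byte 0xBC: 0xB1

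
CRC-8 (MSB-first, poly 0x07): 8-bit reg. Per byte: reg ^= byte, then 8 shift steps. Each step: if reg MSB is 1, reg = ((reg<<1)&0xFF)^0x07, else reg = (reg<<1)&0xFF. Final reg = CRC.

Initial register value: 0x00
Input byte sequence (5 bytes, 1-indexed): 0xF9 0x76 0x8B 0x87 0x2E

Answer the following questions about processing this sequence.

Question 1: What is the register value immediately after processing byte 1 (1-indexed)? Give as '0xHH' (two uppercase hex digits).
Answer: 0xE1

Derivation:
After byte 1 (0xF9): reg=0xE1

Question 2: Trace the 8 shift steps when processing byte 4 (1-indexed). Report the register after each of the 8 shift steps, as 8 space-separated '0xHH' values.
After byte 1 (0xF9): reg=0xE1
After byte 2 (0x76): reg=0xEC
After byte 3 (0x8B): reg=0x32
Register before byte 4: 0x32
After XOR with byte 0x87: 0xB5

Answer: 0x6D 0xDA 0xB3 0x61 0xC2 0x83 0x01 0x02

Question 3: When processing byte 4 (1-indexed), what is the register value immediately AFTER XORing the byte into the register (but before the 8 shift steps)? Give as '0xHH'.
Register before byte 4: 0x32
Byte 4: 0x87
0x32 XOR 0x87 = 0xB5

Answer: 0xB5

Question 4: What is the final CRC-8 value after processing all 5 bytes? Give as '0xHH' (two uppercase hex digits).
Answer: 0xC4

Derivation:
After byte 1 (0xF9): reg=0xE1
After byte 2 (0x76): reg=0xEC
After byte 3 (0x8B): reg=0x32
After byte 4 (0x87): reg=0x02
After byte 5 (0x2E): reg=0xC4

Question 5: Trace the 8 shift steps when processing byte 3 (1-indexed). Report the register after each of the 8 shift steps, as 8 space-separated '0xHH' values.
After byte 1 (0xF9): reg=0xE1
After byte 2 (0x76): reg=0xEC
Register before byte 3: 0xEC
After XOR with byte 0x8B: 0x67

Answer: 0xCE 0x9B 0x31 0x62 0xC4 0x8F 0x19 0x32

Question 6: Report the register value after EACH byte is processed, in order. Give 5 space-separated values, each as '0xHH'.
0xE1 0xEC 0x32 0x02 0xC4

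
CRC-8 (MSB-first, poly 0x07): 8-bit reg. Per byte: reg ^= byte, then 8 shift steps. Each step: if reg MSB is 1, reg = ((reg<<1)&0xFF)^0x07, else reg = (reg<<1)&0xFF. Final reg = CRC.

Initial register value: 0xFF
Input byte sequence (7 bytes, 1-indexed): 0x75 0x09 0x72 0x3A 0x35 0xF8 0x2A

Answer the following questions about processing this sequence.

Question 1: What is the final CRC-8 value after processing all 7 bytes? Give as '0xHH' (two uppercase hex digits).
After byte 1 (0x75): reg=0xBF
After byte 2 (0x09): reg=0x0B
After byte 3 (0x72): reg=0x68
After byte 4 (0x3A): reg=0xB9
After byte 5 (0x35): reg=0xAD
After byte 6 (0xF8): reg=0xAC
After byte 7 (0x2A): reg=0x9B

Answer: 0x9B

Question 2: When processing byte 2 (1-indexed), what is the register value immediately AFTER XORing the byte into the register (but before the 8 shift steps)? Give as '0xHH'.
Register before byte 2: 0xBF
Byte 2: 0x09
0xBF XOR 0x09 = 0xB6

Answer: 0xB6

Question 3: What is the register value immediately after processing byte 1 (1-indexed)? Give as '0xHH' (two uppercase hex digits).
Answer: 0xBF

Derivation:
After byte 1 (0x75): reg=0xBF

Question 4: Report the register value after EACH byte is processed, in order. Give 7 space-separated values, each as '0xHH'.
0xBF 0x0B 0x68 0xB9 0xAD 0xAC 0x9B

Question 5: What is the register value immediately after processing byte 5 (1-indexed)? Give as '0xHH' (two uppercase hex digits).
After byte 1 (0x75): reg=0xBF
After byte 2 (0x09): reg=0x0B
After byte 3 (0x72): reg=0x68
After byte 4 (0x3A): reg=0xB9
After byte 5 (0x35): reg=0xAD

Answer: 0xAD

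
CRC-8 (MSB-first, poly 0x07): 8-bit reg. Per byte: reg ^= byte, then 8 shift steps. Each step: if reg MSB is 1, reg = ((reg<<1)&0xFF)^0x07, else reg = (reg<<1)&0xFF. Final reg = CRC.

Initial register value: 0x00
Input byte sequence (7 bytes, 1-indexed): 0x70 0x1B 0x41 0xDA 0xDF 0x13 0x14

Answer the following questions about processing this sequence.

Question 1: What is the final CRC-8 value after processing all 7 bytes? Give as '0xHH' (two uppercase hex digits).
Answer: 0x0A

Derivation:
After byte 1 (0x70): reg=0x57
After byte 2 (0x1B): reg=0xE3
After byte 3 (0x41): reg=0x67
After byte 4 (0xDA): reg=0x3A
After byte 5 (0xDF): reg=0xB5
After byte 6 (0x13): reg=0x7B
After byte 7 (0x14): reg=0x0A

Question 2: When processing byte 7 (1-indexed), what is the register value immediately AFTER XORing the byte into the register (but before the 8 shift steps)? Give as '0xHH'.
Register before byte 7: 0x7B
Byte 7: 0x14
0x7B XOR 0x14 = 0x6F

Answer: 0x6F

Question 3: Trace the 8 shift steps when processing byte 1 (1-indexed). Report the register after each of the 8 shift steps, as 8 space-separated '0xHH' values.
Answer: 0xE0 0xC7 0x89 0x15 0x2A 0x54 0xA8 0x57

Derivation:
Register before byte 1: 0x00
After XOR with byte 0x70: 0x70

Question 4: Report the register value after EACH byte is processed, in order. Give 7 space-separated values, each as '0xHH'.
0x57 0xE3 0x67 0x3A 0xB5 0x7B 0x0A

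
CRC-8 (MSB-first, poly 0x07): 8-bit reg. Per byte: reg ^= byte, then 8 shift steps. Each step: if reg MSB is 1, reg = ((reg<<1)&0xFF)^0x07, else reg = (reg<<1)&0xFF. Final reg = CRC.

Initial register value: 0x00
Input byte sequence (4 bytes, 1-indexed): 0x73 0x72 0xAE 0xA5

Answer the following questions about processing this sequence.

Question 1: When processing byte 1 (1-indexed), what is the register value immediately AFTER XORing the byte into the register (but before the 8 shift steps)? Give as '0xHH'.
Register before byte 1: 0x00
Byte 1: 0x73
0x00 XOR 0x73 = 0x73

Answer: 0x73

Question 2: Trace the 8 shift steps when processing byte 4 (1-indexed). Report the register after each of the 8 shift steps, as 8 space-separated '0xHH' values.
After byte 1 (0x73): reg=0x5E
After byte 2 (0x72): reg=0xC4
After byte 3 (0xAE): reg=0x11
Register before byte 4: 0x11
After XOR with byte 0xA5: 0xB4

Answer: 0x6F 0xDE 0xBB 0x71 0xE2 0xC3 0x81 0x05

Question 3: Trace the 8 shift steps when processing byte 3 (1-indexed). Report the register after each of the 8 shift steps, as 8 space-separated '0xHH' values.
After byte 1 (0x73): reg=0x5E
After byte 2 (0x72): reg=0xC4
Register before byte 3: 0xC4
After XOR with byte 0xAE: 0x6A

Answer: 0xD4 0xAF 0x59 0xB2 0x63 0xC6 0x8B 0x11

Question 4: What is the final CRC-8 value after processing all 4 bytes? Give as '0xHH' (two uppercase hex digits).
Answer: 0x05

Derivation:
After byte 1 (0x73): reg=0x5E
After byte 2 (0x72): reg=0xC4
After byte 3 (0xAE): reg=0x11
After byte 4 (0xA5): reg=0x05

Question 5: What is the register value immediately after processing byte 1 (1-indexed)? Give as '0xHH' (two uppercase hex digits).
Answer: 0x5E

Derivation:
After byte 1 (0x73): reg=0x5E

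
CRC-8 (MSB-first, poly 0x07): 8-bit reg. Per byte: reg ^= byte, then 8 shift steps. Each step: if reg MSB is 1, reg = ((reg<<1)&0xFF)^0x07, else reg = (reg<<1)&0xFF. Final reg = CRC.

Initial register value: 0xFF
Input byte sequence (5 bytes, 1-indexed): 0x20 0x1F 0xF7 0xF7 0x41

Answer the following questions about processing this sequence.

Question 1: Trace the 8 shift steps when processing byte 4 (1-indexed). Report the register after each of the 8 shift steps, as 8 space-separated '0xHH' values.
After byte 1 (0x20): reg=0x13
After byte 2 (0x1F): reg=0x24
After byte 3 (0xF7): reg=0x37
Register before byte 4: 0x37
After XOR with byte 0xF7: 0xC0

Answer: 0x87 0x09 0x12 0x24 0x48 0x90 0x27 0x4E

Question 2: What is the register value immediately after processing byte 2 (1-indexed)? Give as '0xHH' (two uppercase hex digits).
After byte 1 (0x20): reg=0x13
After byte 2 (0x1F): reg=0x24

Answer: 0x24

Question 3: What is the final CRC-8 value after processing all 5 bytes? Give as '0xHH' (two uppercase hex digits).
Answer: 0x2D

Derivation:
After byte 1 (0x20): reg=0x13
After byte 2 (0x1F): reg=0x24
After byte 3 (0xF7): reg=0x37
After byte 4 (0xF7): reg=0x4E
After byte 5 (0x41): reg=0x2D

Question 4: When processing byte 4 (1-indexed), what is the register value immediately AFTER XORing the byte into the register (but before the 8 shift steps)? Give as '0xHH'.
Register before byte 4: 0x37
Byte 4: 0xF7
0x37 XOR 0xF7 = 0xC0

Answer: 0xC0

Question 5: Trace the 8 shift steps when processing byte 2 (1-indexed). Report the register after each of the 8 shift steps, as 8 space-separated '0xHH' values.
Answer: 0x18 0x30 0x60 0xC0 0x87 0x09 0x12 0x24

Derivation:
After byte 1 (0x20): reg=0x13
Register before byte 2: 0x13
After XOR with byte 0x1F: 0x0C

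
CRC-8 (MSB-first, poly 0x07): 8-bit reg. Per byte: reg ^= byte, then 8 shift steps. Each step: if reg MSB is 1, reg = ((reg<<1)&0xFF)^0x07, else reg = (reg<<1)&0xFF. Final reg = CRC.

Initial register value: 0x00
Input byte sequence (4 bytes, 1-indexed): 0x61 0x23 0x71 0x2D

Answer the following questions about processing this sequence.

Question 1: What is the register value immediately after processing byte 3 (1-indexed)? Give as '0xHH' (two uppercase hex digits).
After byte 1 (0x61): reg=0x20
After byte 2 (0x23): reg=0x09
After byte 3 (0x71): reg=0x6F

Answer: 0x6F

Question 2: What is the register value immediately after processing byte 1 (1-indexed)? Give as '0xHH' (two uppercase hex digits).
After byte 1 (0x61): reg=0x20

Answer: 0x20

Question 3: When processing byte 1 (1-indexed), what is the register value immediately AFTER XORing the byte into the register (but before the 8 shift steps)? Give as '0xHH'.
Answer: 0x61

Derivation:
Register before byte 1: 0x00
Byte 1: 0x61
0x00 XOR 0x61 = 0x61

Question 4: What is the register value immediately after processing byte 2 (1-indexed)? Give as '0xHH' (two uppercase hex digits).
Answer: 0x09

Derivation:
After byte 1 (0x61): reg=0x20
After byte 2 (0x23): reg=0x09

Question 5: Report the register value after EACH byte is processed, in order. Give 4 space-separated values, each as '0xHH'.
0x20 0x09 0x6F 0xC9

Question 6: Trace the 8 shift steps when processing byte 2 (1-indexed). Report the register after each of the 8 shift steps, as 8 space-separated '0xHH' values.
Answer: 0x06 0x0C 0x18 0x30 0x60 0xC0 0x87 0x09

Derivation:
After byte 1 (0x61): reg=0x20
Register before byte 2: 0x20
After XOR with byte 0x23: 0x03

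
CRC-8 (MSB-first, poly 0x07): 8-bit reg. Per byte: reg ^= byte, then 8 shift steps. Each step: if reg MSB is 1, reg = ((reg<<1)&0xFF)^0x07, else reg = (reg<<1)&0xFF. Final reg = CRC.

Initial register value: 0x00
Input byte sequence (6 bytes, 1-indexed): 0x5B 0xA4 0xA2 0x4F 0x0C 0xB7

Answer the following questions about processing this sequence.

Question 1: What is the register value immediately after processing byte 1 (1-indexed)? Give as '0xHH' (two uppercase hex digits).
Answer: 0x86

Derivation:
After byte 1 (0x5B): reg=0x86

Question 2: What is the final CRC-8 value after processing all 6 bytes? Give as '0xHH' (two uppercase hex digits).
Answer: 0x42

Derivation:
After byte 1 (0x5B): reg=0x86
After byte 2 (0xA4): reg=0xEE
After byte 3 (0xA2): reg=0xE3
After byte 4 (0x4F): reg=0x4D
After byte 5 (0x0C): reg=0xC0
After byte 6 (0xB7): reg=0x42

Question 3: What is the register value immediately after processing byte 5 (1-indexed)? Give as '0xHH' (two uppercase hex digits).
After byte 1 (0x5B): reg=0x86
After byte 2 (0xA4): reg=0xEE
After byte 3 (0xA2): reg=0xE3
After byte 4 (0x4F): reg=0x4D
After byte 5 (0x0C): reg=0xC0

Answer: 0xC0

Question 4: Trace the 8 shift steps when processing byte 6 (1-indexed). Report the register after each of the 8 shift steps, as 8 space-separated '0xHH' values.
Answer: 0xEE 0xDB 0xB1 0x65 0xCA 0x93 0x21 0x42

Derivation:
After byte 1 (0x5B): reg=0x86
After byte 2 (0xA4): reg=0xEE
After byte 3 (0xA2): reg=0xE3
After byte 4 (0x4F): reg=0x4D
After byte 5 (0x0C): reg=0xC0
Register before byte 6: 0xC0
After XOR with byte 0xB7: 0x77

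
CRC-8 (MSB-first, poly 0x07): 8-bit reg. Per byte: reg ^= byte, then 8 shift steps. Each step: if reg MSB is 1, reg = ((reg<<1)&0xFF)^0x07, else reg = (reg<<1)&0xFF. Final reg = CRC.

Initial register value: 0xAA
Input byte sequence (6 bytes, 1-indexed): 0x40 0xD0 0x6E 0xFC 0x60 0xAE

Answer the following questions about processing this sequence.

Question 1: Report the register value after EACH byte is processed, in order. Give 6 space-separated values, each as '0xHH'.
0x98 0xFF 0xFE 0x0E 0x0D 0x60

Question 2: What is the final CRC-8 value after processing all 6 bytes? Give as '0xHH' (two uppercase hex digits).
After byte 1 (0x40): reg=0x98
After byte 2 (0xD0): reg=0xFF
After byte 3 (0x6E): reg=0xFE
After byte 4 (0xFC): reg=0x0E
After byte 5 (0x60): reg=0x0D
After byte 6 (0xAE): reg=0x60

Answer: 0x60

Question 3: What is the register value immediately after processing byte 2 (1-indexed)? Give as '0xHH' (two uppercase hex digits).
Answer: 0xFF

Derivation:
After byte 1 (0x40): reg=0x98
After byte 2 (0xD0): reg=0xFF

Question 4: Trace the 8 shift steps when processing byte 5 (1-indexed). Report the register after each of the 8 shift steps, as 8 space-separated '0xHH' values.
Answer: 0xDC 0xBF 0x79 0xF2 0xE3 0xC1 0x85 0x0D

Derivation:
After byte 1 (0x40): reg=0x98
After byte 2 (0xD0): reg=0xFF
After byte 3 (0x6E): reg=0xFE
After byte 4 (0xFC): reg=0x0E
Register before byte 5: 0x0E
After XOR with byte 0x60: 0x6E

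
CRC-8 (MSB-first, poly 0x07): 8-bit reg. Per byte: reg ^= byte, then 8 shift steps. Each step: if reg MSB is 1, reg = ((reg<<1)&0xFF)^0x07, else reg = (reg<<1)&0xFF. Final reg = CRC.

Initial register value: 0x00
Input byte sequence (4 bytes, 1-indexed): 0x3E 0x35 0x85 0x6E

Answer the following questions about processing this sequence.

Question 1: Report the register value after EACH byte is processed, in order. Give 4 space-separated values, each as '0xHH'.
0xBA 0xA4 0xE7 0xB6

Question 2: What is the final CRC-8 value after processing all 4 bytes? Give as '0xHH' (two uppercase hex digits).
After byte 1 (0x3E): reg=0xBA
After byte 2 (0x35): reg=0xA4
After byte 3 (0x85): reg=0xE7
After byte 4 (0x6E): reg=0xB6

Answer: 0xB6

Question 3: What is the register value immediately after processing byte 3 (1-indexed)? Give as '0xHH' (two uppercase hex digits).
After byte 1 (0x3E): reg=0xBA
After byte 2 (0x35): reg=0xA4
After byte 3 (0x85): reg=0xE7

Answer: 0xE7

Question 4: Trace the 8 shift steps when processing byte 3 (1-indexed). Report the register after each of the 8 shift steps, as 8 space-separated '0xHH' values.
Answer: 0x42 0x84 0x0F 0x1E 0x3C 0x78 0xF0 0xE7

Derivation:
After byte 1 (0x3E): reg=0xBA
After byte 2 (0x35): reg=0xA4
Register before byte 3: 0xA4
After XOR with byte 0x85: 0x21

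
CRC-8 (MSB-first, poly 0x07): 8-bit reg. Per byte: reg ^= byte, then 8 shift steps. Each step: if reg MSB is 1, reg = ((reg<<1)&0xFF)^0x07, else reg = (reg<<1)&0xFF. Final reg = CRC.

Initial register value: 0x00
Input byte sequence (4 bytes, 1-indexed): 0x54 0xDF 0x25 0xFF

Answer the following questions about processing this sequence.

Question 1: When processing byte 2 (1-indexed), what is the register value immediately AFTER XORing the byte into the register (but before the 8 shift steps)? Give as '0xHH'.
Answer: 0x74

Derivation:
Register before byte 2: 0xAB
Byte 2: 0xDF
0xAB XOR 0xDF = 0x74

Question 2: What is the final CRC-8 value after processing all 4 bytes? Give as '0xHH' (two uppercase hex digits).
Answer: 0xD0

Derivation:
After byte 1 (0x54): reg=0xAB
After byte 2 (0xDF): reg=0x4B
After byte 3 (0x25): reg=0x0D
After byte 4 (0xFF): reg=0xD0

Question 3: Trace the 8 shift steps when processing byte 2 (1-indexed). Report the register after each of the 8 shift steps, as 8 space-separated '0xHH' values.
After byte 1 (0x54): reg=0xAB
Register before byte 2: 0xAB
After XOR with byte 0xDF: 0x74

Answer: 0xE8 0xD7 0xA9 0x55 0xAA 0x53 0xA6 0x4B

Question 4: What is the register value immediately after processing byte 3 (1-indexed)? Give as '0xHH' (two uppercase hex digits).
After byte 1 (0x54): reg=0xAB
After byte 2 (0xDF): reg=0x4B
After byte 3 (0x25): reg=0x0D

Answer: 0x0D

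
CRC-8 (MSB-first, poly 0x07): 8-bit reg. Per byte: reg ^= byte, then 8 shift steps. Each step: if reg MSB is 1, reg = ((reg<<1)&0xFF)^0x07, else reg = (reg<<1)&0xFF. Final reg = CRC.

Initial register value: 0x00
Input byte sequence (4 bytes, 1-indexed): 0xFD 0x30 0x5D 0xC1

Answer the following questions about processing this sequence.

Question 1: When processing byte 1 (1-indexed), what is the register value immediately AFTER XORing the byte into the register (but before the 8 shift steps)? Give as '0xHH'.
Register before byte 1: 0x00
Byte 1: 0xFD
0x00 XOR 0xFD = 0xFD

Answer: 0xFD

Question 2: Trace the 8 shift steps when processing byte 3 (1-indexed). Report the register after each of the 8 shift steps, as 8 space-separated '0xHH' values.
Answer: 0x60 0xC0 0x87 0x09 0x12 0x24 0x48 0x90

Derivation:
After byte 1 (0xFD): reg=0xFD
After byte 2 (0x30): reg=0x6D
Register before byte 3: 0x6D
After XOR with byte 0x5D: 0x30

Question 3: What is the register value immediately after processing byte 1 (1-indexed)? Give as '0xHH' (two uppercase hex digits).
After byte 1 (0xFD): reg=0xFD

Answer: 0xFD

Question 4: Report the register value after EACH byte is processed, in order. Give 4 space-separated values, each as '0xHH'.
0xFD 0x6D 0x90 0xB0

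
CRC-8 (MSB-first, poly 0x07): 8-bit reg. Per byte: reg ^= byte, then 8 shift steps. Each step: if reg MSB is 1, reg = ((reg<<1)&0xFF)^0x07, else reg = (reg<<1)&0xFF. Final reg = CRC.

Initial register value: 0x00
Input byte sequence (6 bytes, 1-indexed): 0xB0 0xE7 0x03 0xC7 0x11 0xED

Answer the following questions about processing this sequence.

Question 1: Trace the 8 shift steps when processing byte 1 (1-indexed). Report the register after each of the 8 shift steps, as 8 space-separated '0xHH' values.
Register before byte 1: 0x00
After XOR with byte 0xB0: 0xB0

Answer: 0x67 0xCE 0x9B 0x31 0x62 0xC4 0x8F 0x19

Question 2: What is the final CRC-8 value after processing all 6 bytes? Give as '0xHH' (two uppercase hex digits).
After byte 1 (0xB0): reg=0x19
After byte 2 (0xE7): reg=0xF4
After byte 3 (0x03): reg=0xCB
After byte 4 (0xC7): reg=0x24
After byte 5 (0x11): reg=0x8B
After byte 6 (0xED): reg=0x35

Answer: 0x35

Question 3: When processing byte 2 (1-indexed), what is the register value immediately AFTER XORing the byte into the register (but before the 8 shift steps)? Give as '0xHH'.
Register before byte 2: 0x19
Byte 2: 0xE7
0x19 XOR 0xE7 = 0xFE

Answer: 0xFE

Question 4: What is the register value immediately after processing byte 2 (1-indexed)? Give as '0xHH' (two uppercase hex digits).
After byte 1 (0xB0): reg=0x19
After byte 2 (0xE7): reg=0xF4

Answer: 0xF4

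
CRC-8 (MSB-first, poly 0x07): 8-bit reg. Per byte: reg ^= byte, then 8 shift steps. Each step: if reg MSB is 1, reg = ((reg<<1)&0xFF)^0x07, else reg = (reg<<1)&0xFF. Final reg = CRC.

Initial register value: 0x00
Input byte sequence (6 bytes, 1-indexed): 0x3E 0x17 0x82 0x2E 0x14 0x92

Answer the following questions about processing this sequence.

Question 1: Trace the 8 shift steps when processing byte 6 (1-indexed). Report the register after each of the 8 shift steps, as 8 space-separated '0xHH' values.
Answer: 0xB4 0x6F 0xDE 0xBB 0x71 0xE2 0xC3 0x81

Derivation:
After byte 1 (0x3E): reg=0xBA
After byte 2 (0x17): reg=0x4A
After byte 3 (0x82): reg=0x76
After byte 4 (0x2E): reg=0x8F
After byte 5 (0x14): reg=0xC8
Register before byte 6: 0xC8
After XOR with byte 0x92: 0x5A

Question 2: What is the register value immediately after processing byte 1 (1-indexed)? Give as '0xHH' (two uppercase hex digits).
After byte 1 (0x3E): reg=0xBA

Answer: 0xBA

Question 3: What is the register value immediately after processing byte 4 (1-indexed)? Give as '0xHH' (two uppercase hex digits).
Answer: 0x8F

Derivation:
After byte 1 (0x3E): reg=0xBA
After byte 2 (0x17): reg=0x4A
After byte 3 (0x82): reg=0x76
After byte 4 (0x2E): reg=0x8F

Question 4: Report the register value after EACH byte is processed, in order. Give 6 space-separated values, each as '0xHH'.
0xBA 0x4A 0x76 0x8F 0xC8 0x81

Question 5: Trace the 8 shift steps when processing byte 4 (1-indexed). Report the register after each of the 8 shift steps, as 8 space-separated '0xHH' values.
After byte 1 (0x3E): reg=0xBA
After byte 2 (0x17): reg=0x4A
After byte 3 (0x82): reg=0x76
Register before byte 4: 0x76
After XOR with byte 0x2E: 0x58

Answer: 0xB0 0x67 0xCE 0x9B 0x31 0x62 0xC4 0x8F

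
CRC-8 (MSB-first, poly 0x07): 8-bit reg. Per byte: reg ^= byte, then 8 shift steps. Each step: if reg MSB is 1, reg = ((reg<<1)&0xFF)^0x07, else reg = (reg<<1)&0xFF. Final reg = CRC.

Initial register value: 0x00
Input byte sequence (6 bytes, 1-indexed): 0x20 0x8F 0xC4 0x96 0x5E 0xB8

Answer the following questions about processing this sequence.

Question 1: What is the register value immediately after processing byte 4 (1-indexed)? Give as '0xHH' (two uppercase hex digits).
Answer: 0xD0

Derivation:
After byte 1 (0x20): reg=0xE0
After byte 2 (0x8F): reg=0x0A
After byte 3 (0xC4): reg=0x64
After byte 4 (0x96): reg=0xD0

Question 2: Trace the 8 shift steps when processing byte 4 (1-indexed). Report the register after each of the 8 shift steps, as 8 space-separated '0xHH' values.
After byte 1 (0x20): reg=0xE0
After byte 2 (0x8F): reg=0x0A
After byte 3 (0xC4): reg=0x64
Register before byte 4: 0x64
After XOR with byte 0x96: 0xF2

Answer: 0xE3 0xC1 0x85 0x0D 0x1A 0x34 0x68 0xD0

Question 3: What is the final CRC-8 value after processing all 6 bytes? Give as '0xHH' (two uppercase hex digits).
After byte 1 (0x20): reg=0xE0
After byte 2 (0x8F): reg=0x0A
After byte 3 (0xC4): reg=0x64
After byte 4 (0x96): reg=0xD0
After byte 5 (0x5E): reg=0xA3
After byte 6 (0xB8): reg=0x41

Answer: 0x41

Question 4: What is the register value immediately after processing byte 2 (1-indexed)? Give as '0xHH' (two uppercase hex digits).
After byte 1 (0x20): reg=0xE0
After byte 2 (0x8F): reg=0x0A

Answer: 0x0A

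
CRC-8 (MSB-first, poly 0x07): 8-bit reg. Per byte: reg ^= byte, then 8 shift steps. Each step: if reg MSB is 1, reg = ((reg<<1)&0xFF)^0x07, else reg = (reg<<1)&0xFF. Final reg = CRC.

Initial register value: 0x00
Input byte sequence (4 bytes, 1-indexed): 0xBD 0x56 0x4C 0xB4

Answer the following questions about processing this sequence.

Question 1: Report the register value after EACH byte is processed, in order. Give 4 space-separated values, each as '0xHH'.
0x3A 0x03 0xEA 0x9D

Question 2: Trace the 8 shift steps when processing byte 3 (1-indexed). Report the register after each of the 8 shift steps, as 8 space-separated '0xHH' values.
After byte 1 (0xBD): reg=0x3A
After byte 2 (0x56): reg=0x03
Register before byte 3: 0x03
After XOR with byte 0x4C: 0x4F

Answer: 0x9E 0x3B 0x76 0xEC 0xDF 0xB9 0x75 0xEA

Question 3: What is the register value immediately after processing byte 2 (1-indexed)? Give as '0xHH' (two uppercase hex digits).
After byte 1 (0xBD): reg=0x3A
After byte 2 (0x56): reg=0x03

Answer: 0x03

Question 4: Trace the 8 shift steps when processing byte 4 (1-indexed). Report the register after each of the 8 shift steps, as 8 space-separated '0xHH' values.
After byte 1 (0xBD): reg=0x3A
After byte 2 (0x56): reg=0x03
After byte 3 (0x4C): reg=0xEA
Register before byte 4: 0xEA
After XOR with byte 0xB4: 0x5E

Answer: 0xBC 0x7F 0xFE 0xFB 0xF1 0xE5 0xCD 0x9D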